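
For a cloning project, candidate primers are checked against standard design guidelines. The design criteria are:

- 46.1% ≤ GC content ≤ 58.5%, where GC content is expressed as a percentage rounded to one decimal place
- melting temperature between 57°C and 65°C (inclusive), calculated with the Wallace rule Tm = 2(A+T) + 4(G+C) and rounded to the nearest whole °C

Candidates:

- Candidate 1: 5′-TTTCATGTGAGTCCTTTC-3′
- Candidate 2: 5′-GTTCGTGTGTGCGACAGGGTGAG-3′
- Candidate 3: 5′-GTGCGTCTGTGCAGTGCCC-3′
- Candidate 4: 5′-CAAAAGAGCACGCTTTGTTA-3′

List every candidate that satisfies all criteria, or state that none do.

None of the candidates satisfy all criteria.

Candidate 1 (18 nt, A=2 T=9 G=3 C=4): GC 7/18 = 38.9%, outside 46.1–58.5% ✗; Tm = 2·11 + 4·7 = 50°C, outside 57–65°C ✗ — fails.
Candidate 2 (23 nt, A=3 T=6 G=11 C=3): GC 14/23 = 60.9%, outside 46.1–58.5% ✗; Tm = 2·9 + 4·14 = 74°C, outside 57–65°C ✗ — fails.
Candidate 3 (19 nt, A=1 T=5 G=7 C=6): GC 13/19 = 68.4%, outside 46.1–58.5% ✗; Tm = 2·6 + 4·13 = 64°C ✓ — fails.
Candidate 4 (20 nt, A=7 T=5 G=4 C=4): GC 8/20 = 40.0%, outside 46.1–58.5% ✗; Tm = 2·12 + 4·8 = 56°C, outside 57–65°C ✗ — fails.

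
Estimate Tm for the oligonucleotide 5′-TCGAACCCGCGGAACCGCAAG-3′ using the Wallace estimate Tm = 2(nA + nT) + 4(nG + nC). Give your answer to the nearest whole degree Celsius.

Base counts: A=6, T=1, G=6, C=8 (length 21).
Tm = 2·(6+1) + 4·(6+8) = 2·7 + 4·14 = 14 + 56 = 70°C.

70°C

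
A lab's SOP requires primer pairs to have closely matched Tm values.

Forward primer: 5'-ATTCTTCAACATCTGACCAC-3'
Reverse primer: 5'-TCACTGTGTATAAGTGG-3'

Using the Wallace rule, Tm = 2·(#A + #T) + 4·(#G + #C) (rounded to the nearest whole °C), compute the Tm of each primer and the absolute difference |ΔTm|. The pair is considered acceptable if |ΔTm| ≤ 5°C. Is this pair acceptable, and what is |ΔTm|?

Forward: A=6 T=6 G=1 C=7 → Tm = 2·12 + 4·8 = 56°C.
Reverse: A=4 T=6 G=5 C=2 → Tm = 2·10 + 4·7 = 48°C.
|ΔTm| = |56 − 48| = 8°C, > 5°C.

|ΔTm| = 8°C; the pair is not acceptable.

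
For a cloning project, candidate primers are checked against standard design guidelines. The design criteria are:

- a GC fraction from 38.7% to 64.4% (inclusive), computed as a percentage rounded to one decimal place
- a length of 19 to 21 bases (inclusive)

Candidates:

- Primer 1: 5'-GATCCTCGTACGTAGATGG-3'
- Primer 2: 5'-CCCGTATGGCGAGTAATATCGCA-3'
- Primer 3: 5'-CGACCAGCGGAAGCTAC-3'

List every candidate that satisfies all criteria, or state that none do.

Primer 1 (19 nt, A=4 T=5 G=6 C=4): GC 10/19 = 52.6% ✓; length 19 ✓ — passes.
Primer 2 (23 nt, A=6 T=5 G=6 C=6): GC 12/23 = 52.2% ✓; length 23, outside 19–21 ✗ — fails.
Primer 3 (17 nt, A=5 T=1 G=5 C=6): GC 11/17 = 64.7%, outside 38.7–64.4% ✗; length 17, outside 19–21 ✗ — fails.

Primer 1 only.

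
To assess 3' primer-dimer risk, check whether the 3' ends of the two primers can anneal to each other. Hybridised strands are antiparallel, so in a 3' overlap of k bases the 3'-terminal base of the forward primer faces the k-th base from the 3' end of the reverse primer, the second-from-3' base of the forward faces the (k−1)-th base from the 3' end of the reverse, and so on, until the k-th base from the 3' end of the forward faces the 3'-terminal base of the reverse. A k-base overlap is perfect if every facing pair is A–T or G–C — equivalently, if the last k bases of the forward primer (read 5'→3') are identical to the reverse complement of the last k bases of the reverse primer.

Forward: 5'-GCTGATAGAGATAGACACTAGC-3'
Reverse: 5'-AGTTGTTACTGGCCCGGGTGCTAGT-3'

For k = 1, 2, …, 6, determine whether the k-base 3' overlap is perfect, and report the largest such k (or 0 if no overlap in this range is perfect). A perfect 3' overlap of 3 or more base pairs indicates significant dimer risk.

Longest perfect overlap: 6 complementary base pairs; significant dimer risk (threshold 3).

Last 6 bases (5'→3') — forward …ACTAGC, reverse …GCTAGT.
Reverse complement of the reverse primer's last 6 bases: ACTAGC; its first k bases are the reverse complement of the reverse primer's last k bases, so a perfect k-base overlap needs the forward primer's last k bases to equal them.
Comparing (forward last k vs required): k=1: C vs A ✗; k=2: GC vs AC ✗; k=3: AGC vs ACT ✗; k=4: TAGC vs ACTA ✗; k=5: CTAGC vs ACTAG ✗; k=6: ACTAGC vs ACTAGC ✓.
Only k = 6 is perfect, so the longest perfect 3' overlap is 6.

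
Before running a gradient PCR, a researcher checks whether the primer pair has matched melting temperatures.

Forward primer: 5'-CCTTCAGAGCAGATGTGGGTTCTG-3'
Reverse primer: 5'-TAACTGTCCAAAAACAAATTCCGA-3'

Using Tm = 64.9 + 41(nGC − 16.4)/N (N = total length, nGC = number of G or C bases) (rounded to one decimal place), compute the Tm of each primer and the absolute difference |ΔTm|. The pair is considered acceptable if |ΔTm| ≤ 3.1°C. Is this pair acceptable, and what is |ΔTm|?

|ΔTm| = 8.5°C; the pair is not acceptable.

Forward: G+C = 13, N = 24 → Tm = 64.9 + 41·(13 − 16.4)/24 = 59.1°C.
Reverse: G+C = 8, N = 24 → Tm = 64.9 + 41·(8 − 16.4)/24 = 50.6°C.
|ΔTm| = |59.1 − 50.6| = 8.5°C, > 3.1°C.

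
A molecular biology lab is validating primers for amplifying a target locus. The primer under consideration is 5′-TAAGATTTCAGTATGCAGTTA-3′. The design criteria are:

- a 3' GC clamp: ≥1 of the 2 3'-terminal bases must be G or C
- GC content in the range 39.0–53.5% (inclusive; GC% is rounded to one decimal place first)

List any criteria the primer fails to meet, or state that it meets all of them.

Fails: GC clamp, GC content.

Base counts: A=7, T=8, G=4, C=2 (length 21).
GC clamp: 3' end TA has 0 G/C, need ≥1 ✗
GC content: GC 6/21 = 28.6%, outside 39.0–53.5% ✗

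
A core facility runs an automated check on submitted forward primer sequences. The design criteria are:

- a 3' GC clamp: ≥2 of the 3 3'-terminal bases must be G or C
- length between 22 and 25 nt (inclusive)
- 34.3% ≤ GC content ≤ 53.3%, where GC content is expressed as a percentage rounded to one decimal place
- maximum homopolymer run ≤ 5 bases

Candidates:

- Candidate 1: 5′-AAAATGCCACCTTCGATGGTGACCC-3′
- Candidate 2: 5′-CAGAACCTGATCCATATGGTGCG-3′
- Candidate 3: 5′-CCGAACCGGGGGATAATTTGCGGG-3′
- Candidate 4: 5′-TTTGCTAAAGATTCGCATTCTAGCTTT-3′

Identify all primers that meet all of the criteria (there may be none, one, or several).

Candidate 1 and Candidate 2.

Candidate 1 (25 nt, A=7 T=5 G=5 C=8): 3' end CCC has 3 G/C ✓; length 25 ✓; GC 13/25 = 52.0% ✓; longest run = 4 ✓ — passes.
Candidate 2 (23 nt, A=6 T=5 G=6 C=6): 3' end GCG has 3 G/C ✓; length 23 ✓; GC 12/23 = 52.2% ✓; longest run = 2 ✓ — passes.
Candidate 3 (24 nt, A=5 T=4 G=10 C=5): 3' end GGG has 3 G/C ✓; length 24 ✓; GC 15/24 = 62.5%, outside 34.3–53.3% ✗; longest run = 5 ✓ — fails.
Candidate 4 (27 nt, A=6 T=12 G=4 C=5): 3' end TTT has 0 G/C, need ≥2 ✗; length 27, outside 22–25 ✗; GC 9/27 = 33.3%, outside 34.3–53.3% ✗; longest run = 3 ✓ — fails.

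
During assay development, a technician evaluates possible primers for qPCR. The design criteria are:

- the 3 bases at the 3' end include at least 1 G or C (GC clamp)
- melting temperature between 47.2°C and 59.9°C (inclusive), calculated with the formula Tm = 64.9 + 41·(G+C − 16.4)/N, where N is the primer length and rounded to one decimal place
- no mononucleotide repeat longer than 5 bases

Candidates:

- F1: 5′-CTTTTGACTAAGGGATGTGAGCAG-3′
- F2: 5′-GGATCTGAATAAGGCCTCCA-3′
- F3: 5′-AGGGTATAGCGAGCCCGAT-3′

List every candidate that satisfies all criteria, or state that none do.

F1, F2 and F3.

F1 (24 nt, A=6 T=7 G=8 C=3): 3' end CAG has 2 G/C ✓; Tm = 64.9 + 41·(11 − 16.4)/24 = 55.7°C ✓; longest run = 4 ✓ — passes.
F2 (20 nt, A=6 T=4 G=5 C=5): 3' end CCA has 2 G/C ✓; Tm = 64.9 + 41·(10 − 16.4)/20 = 51.8°C ✓; longest run = 2 ✓ — passes.
F3 (19 nt, A=5 T=3 G=7 C=4): 3' end GAT has 1 G/C ✓; Tm = 64.9 + 41·(11 − 16.4)/19 = 53.2°C ✓; longest run = 3 ✓ — passes.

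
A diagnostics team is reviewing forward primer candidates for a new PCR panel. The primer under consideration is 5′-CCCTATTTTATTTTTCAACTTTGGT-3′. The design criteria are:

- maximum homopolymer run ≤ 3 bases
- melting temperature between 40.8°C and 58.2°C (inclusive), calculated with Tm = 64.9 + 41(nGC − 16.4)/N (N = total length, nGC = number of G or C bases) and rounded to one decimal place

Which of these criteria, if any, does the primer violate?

Fails: homopolymer run.

Base counts: A=4, T=14, G=2, C=5 (length 25).
homopolymer run: longest run = 5, exceeds 3 ✗
Tm: Tm = 64.9 + 41·(7 − 16.4)/25 = 49.5°C ✓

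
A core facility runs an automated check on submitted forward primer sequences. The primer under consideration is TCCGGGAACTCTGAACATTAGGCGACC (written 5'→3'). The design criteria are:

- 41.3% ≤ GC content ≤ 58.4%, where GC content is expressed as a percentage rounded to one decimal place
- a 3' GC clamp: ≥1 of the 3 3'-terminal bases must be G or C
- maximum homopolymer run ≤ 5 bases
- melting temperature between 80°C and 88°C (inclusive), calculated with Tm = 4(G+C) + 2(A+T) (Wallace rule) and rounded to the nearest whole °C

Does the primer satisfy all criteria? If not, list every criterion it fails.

Base counts: A=7, T=5, G=7, C=8 (length 27).
GC content: GC 15/27 = 55.6% ✓
GC clamp: 3' end ACC has 2 G/C ✓
homopolymer run: longest run = 3 ✓
Tm: Tm = 2·12 + 4·15 = 84°C ✓

Meets all criteria.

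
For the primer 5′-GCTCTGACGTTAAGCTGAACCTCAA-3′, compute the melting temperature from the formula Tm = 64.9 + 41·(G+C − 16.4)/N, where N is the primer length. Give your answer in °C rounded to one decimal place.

Base counts: A=7, T=6, G=5, C=7; G+C = 12, N = 25.
Tm = 64.9 + 41·(12 − 16.4)/25 = 64.9 + -180.40/25 = 57.7°C.

57.7°C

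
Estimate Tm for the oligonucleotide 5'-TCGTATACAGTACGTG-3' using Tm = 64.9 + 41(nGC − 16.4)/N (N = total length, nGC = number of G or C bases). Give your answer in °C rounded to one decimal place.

40.8°C

Base counts: A=4, T=5, G=4, C=3; G+C = 7, N = 16.
Tm = 64.9 + 41·(7 − 16.4)/16 = 64.9 + -385.40/16 = 40.8°C.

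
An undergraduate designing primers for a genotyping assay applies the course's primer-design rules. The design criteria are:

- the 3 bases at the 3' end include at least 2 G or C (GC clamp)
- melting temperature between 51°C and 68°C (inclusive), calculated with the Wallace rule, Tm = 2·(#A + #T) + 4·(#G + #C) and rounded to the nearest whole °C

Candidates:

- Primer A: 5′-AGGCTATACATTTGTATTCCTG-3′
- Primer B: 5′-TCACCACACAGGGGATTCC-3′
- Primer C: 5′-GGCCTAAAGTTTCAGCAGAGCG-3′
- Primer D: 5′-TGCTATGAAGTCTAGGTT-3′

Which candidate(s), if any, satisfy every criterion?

Primer A, Primer B and Primer C.

Primer A (22 nt, A=5 T=9 G=4 C=4): 3' end CTG has 2 G/C ✓; Tm = 2·14 + 4·8 = 60°C ✓ — passes.
Primer B (19 nt, A=5 T=3 G=4 C=7): 3' end TCC has 2 G/C ✓; Tm = 2·8 + 4·11 = 60°C ✓ — passes.
Primer C (22 nt, A=6 T=4 G=7 C=5): 3' end GCG has 3 G/C ✓; Tm = 2·10 + 4·12 = 68°C ✓ — passes.
Primer D (18 nt, A=4 T=7 G=5 C=2): 3' end GTT has 1 G/C, need ≥2 ✗; Tm = 2·11 + 4·7 = 50°C, outside 51–68°C ✗ — fails.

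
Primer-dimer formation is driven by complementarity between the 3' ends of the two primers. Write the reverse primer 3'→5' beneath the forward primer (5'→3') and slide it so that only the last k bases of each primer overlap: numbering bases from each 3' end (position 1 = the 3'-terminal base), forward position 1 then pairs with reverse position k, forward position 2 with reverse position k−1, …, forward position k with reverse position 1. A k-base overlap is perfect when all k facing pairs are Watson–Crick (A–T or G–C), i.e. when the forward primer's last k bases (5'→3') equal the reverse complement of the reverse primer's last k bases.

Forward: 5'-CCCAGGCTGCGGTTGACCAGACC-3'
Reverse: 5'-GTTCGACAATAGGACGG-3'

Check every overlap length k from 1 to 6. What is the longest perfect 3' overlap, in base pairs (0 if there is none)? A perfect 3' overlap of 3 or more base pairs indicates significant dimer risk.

Longest perfect overlap: 2 complementary base pairs; below the dimer-risk threshold (threshold 3).

Last 6 bases (5'→3') — forward …CAGACC, reverse …GGACGG.
Reverse complement of the reverse primer's last 6 bases: CCGTCC; its first k bases are the reverse complement of the reverse primer's last k bases, so a perfect k-base overlap needs the forward primer's last k bases to equal them.
Comparing (forward last k vs required): k=1: C vs C ✓; k=2: CC vs CC ✓; k=3: ACC vs CCG ✗; k=4: GACC vs CCGT ✗; k=5: AGACC vs CCGTC ✗; k=6: CAGACC vs CCGTCC ✗.
Perfect overlaps at k = 1, 2; the largest is 2.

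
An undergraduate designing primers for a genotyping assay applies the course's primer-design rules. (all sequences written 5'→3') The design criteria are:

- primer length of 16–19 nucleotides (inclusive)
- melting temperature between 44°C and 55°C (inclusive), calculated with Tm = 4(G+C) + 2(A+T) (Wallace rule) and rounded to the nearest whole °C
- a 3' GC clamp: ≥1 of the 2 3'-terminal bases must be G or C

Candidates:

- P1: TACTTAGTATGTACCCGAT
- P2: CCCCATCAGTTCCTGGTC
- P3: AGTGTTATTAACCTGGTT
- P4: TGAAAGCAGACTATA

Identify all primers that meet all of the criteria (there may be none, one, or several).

None of the candidates satisfy all criteria.

P1 (19 nt, A=5 T=7 G=3 C=4): length 19 ✓; Tm = 2·12 + 4·7 = 52°C ✓; 3' end AT has 0 G/C, need ≥1 ✗ — fails.
P2 (18 nt, A=2 T=5 G=3 C=8): length 18 ✓; Tm = 2·7 + 4·11 = 58°C, outside 44–55°C ✗; 3' end TC has 1 G/C ✓ — fails.
P3 (18 nt, A=4 T=8 G=4 C=2): length 18 ✓; Tm = 2·12 + 4·6 = 48°C ✓; 3' end TT has 0 G/C, need ≥1 ✗ — fails.
P4 (15 nt, A=7 T=3 G=3 C=2): length 15, outside 16–19 ✗; Tm = 2·10 + 4·5 = 40°C, outside 44–55°C ✗; 3' end TA has 0 G/C, need ≥1 ✗ — fails.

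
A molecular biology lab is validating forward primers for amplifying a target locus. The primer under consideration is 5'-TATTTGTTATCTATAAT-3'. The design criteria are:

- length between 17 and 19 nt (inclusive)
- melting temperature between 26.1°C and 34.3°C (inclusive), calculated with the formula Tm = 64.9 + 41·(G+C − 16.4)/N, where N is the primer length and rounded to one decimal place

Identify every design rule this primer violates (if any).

Base counts: A=5, T=10, G=1, C=1 (length 17).
length: length 17 ✓
Tm: Tm = 64.9 + 41·(2 − 16.4)/17 = 30.2°C ✓

Meets all criteria.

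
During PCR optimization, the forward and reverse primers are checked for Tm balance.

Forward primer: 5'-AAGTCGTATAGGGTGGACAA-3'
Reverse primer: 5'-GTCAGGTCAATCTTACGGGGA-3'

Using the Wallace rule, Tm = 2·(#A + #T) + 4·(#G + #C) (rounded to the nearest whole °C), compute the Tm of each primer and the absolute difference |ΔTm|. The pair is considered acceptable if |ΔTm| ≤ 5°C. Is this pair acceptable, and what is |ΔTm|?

Forward: A=7 T=4 G=7 C=2 → Tm = 2·11 + 4·9 = 58°C.
Reverse: A=5 T=5 G=7 C=4 → Tm = 2·10 + 4·11 = 64°C.
|ΔTm| = |58 − 64| = 6°C, > 5°C.

|ΔTm| = 6°C; the pair is not acceptable.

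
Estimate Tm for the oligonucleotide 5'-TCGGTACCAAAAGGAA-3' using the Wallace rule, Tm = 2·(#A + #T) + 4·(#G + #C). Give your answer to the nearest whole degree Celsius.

46°C

Base counts: A=7, T=2, G=4, C=3 (length 16).
Tm = 2·(7+2) + 4·(4+3) = 2·9 + 4·7 = 18 + 28 = 46°C.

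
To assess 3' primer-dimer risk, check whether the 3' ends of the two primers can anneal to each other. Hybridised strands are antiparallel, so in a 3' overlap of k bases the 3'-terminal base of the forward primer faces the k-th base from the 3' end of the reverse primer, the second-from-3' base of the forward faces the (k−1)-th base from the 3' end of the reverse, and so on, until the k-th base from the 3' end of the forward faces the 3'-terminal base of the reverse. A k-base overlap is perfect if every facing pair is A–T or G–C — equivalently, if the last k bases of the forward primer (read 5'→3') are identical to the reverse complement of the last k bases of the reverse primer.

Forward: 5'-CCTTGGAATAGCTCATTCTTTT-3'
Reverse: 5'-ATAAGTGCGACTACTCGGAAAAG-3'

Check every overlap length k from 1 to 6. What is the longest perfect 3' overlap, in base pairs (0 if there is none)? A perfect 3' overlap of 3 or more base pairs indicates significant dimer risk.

Longest perfect overlap: 5 complementary base pairs; significant dimer risk (threshold 3).

Last 6 bases (5'→3') — forward …TCTTTT, reverse …GAAAAG.
Reverse complement of the reverse primer's last 6 bases: CTTTTC; its first k bases are the reverse complement of the reverse primer's last k bases, so a perfect k-base overlap needs the forward primer's last k bases to equal them.
Comparing (forward last k vs required): k=1: T vs C ✗; k=2: TT vs CT ✗; k=3: TTT vs CTT ✗; k=4: TTTT vs CTTT ✗; k=5: CTTTT vs CTTTT ✓; k=6: TCTTTT vs CTTTTC ✗.
Only k = 5 is perfect, so the longest perfect 3' overlap is 5.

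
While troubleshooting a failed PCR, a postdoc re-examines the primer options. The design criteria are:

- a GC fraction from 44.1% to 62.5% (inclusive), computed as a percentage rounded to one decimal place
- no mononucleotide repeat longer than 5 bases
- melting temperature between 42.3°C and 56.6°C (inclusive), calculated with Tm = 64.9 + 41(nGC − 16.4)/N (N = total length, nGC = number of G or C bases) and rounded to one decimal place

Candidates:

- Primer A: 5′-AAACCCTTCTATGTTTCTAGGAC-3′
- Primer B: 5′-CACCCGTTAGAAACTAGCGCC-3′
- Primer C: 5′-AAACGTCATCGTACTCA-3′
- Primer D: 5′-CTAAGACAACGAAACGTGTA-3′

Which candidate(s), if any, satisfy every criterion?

Primer A (23 nt, A=6 T=8 G=3 C=6): GC 9/23 = 39.1%, outside 44.1–62.5% ✗; longest run = 3 ✓; Tm = 64.9 + 41·(9 − 16.4)/23 = 51.7°C ✓ — fails.
Primer B (21 nt, A=6 T=3 G=4 C=8): GC 12/21 = 57.1% ✓; longest run = 3 ✓; Tm = 64.9 + 41·(12 − 16.4)/21 = 56.3°C ✓ — passes.
Primer C (17 nt, A=6 T=4 G=2 C=5): GC 7/17 = 41.2%, outside 44.1–62.5% ✗; longest run = 3 ✓; Tm = 64.9 + 41·(7 − 16.4)/17 = 42.2°C, outside 42.3–56.6°C ✗ — fails.
Primer D (20 nt, A=9 T=3 G=4 C=4): GC 8/20 = 40.0%, outside 44.1–62.5% ✗; longest run = 3 ✓; Tm = 64.9 + 41·(8 − 16.4)/20 = 47.7°C ✓ — fails.

Primer B only.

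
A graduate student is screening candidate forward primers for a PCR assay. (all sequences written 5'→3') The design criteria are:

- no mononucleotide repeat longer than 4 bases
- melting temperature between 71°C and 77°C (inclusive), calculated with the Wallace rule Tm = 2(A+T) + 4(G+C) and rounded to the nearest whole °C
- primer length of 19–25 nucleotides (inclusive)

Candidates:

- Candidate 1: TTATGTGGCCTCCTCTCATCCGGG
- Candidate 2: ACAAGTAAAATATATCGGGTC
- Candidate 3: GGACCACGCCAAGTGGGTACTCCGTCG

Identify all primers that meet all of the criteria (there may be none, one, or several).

Candidate 1 (24 nt, A=2 T=8 G=6 C=8): longest run = 3 ✓; Tm = 2·10 + 4·14 = 76°C ✓; length 24 ✓ — passes.
Candidate 2 (21 nt, A=9 T=5 G=4 C=3): longest run = 4 ✓; Tm = 2·14 + 4·7 = 56°C, outside 71–77°C ✗; length 21 ✓ — fails.
Candidate 3 (27 nt, A=5 T=4 G=9 C=9): longest run = 3 ✓; Tm = 2·9 + 4·18 = 90°C, outside 71–77°C ✗; length 27, outside 19–25 ✗ — fails.

Candidate 1 only.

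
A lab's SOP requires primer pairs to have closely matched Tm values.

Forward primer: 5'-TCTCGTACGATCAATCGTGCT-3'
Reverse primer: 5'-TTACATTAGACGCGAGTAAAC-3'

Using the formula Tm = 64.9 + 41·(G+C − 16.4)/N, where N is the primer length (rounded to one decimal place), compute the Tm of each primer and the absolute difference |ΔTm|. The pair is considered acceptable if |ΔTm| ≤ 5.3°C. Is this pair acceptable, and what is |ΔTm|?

Forward: G+C = 10, N = 21 → Tm = 64.9 + 41·(10 − 16.4)/21 = 52.4°C.
Reverse: G+C = 8, N = 21 → Tm = 64.9 + 41·(8 − 16.4)/21 = 48.5°C.
|ΔTm| = |52.4 − 48.5| = 3.9°C, ≤ 5.3°C.

|ΔTm| = 3.9°C; the pair is acceptable.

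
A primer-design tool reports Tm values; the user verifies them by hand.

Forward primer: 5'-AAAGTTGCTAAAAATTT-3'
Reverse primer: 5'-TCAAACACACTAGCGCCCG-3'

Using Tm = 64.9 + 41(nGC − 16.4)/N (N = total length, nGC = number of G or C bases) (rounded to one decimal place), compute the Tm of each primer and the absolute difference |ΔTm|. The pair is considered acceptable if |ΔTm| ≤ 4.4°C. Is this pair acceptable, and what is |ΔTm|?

Forward: G+C = 3, N = 17 → Tm = 64.9 + 41·(3 − 16.4)/17 = 32.6°C.
Reverse: G+C = 11, N = 19 → Tm = 64.9 + 41·(11 − 16.4)/19 = 53.2°C.
|ΔTm| = |32.6 − 53.2| = 20.6°C, > 4.4°C.

|ΔTm| = 20.6°C; the pair is not acceptable.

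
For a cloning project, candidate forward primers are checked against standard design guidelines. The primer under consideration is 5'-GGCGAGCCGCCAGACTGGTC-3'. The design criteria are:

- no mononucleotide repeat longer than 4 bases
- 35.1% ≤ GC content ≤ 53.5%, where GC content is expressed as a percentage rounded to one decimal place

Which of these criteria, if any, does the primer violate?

Base counts: A=3, T=2, G=8, C=7 (length 20).
homopolymer run: longest run = 2 ✓
GC content: GC 15/20 = 75.0%, outside 35.1–53.5% ✗

Fails: GC content.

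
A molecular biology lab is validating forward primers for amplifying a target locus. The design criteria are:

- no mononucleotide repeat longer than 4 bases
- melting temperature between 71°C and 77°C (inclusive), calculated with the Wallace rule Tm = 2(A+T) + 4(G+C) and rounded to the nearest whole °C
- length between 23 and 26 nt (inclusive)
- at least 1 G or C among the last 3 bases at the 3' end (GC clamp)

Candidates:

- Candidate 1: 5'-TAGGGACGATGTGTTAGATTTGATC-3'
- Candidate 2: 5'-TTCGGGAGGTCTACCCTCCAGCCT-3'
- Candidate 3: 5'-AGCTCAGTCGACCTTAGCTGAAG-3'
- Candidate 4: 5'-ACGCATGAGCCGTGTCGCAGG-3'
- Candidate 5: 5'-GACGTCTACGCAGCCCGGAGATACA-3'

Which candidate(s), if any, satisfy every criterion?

None of the candidates satisfy all criteria.

Candidate 1 (25 nt, A=6 T=9 G=8 C=2): longest run = 3 ✓; Tm = 2·15 + 4·10 = 70°C, outside 71–77°C ✗; length 25 ✓; 3' end ATC has 1 G/C ✓ — fails.
Candidate 2 (24 nt, A=3 T=6 G=6 C=9): longest run = 3 ✓; Tm = 2·9 + 4·15 = 78°C, outside 71–77°C ✗; length 24 ✓; 3' end CCT has 2 G/C ✓ — fails.
Candidate 3 (23 nt, A=6 T=5 G=6 C=6): longest run = 2 ✓; Tm = 2·11 + 4·12 = 70°C, outside 71–77°C ✗; length 23 ✓; 3' end AAG has 1 G/C ✓ — fails.
Candidate 4 (21 nt, A=4 T=3 G=8 C=6): longest run = 2 ✓; Tm = 2·7 + 4·14 = 70°C, outside 71–77°C ✗; length 21, outside 23–26 ✗; 3' end AGG has 2 G/C ✓ — fails.
Candidate 5 (25 nt, A=7 T=3 G=7 C=8): longest run = 3 ✓; Tm = 2·10 + 4·15 = 80°C, outside 71–77°C ✗; length 25 ✓; 3' end ACA has 1 G/C ✓ — fails.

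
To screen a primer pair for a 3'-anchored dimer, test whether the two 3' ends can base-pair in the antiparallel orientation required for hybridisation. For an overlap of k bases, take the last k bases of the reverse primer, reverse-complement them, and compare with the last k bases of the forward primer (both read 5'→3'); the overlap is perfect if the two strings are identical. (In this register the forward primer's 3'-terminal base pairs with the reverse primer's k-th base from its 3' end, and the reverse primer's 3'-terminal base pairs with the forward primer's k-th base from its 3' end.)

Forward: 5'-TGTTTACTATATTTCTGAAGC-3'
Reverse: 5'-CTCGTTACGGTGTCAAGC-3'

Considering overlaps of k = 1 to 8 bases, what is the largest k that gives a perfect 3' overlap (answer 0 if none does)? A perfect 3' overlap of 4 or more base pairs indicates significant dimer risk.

Last 8 bases (5'→3') — forward …TCTGAAGC, reverse …TGTCAAGC.
Reverse complement of the reverse primer's last 8 bases: GCTTGACA; its first k bases are the reverse complement of the reverse primer's last k bases, so a perfect k-base overlap needs the forward primer's last k bases to equal them.
Comparing (forward last k vs required): k=1: C vs G ✗; k=2: GC vs GC ✓; k=3: AGC vs GCT ✗; k=4: AAGC vs GCTT ✗; k=5: GAAGC vs GCTTG ✗; k=6: TGAAGC vs GCTTGA ✗; k=7: CTGAAGC vs GCTTGAC ✗; k=8: TCTGAAGC vs GCTTGACA ✗.
Only k = 2 is perfect, so the longest perfect 3' overlap is 2.

Longest perfect overlap: 2 complementary base pairs; below the dimer-risk threshold (threshold 4).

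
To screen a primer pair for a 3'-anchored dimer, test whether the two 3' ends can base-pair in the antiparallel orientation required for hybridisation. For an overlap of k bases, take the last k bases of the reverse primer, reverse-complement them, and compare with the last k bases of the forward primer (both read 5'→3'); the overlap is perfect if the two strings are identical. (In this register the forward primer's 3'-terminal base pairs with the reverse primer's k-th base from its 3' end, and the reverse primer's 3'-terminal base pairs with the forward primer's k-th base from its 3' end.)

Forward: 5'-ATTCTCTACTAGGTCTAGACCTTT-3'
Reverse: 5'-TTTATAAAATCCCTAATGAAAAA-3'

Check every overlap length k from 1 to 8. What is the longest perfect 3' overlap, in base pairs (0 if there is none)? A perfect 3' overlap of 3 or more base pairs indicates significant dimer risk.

Last 8 bases (5'→3') — forward …AGACCTTT, reverse …ATGAAAAA.
Reverse complement of the reverse primer's last 8 bases: TTTTTCAT; its first k bases are the reverse complement of the reverse primer's last k bases, so a perfect k-base overlap needs the forward primer's last k bases to equal them.
Comparing (forward last k vs required): k=1: T vs T ✓; k=2: TT vs TT ✓; k=3: TTT vs TTT ✓; k=4: CTTT vs TTTT ✗; k=5: CCTTT vs TTTTT ✗; k=6: ACCTTT vs TTTTTC ✗; k=7: GACCTTT vs TTTTTCA ✗; k=8: AGACCTTT vs TTTTTCAT ✗.
Perfect overlaps at k = 1, 2, 3; the largest is 3.

Longest perfect overlap: 3 complementary base pairs; significant dimer risk (threshold 3).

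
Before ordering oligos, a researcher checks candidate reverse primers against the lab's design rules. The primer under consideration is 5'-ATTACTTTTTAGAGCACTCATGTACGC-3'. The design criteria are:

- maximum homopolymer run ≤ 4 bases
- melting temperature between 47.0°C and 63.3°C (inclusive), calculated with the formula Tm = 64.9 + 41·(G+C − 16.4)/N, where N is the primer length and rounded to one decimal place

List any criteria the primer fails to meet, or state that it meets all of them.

Base counts: A=7, T=10, G=4, C=6 (length 27).
homopolymer run: longest run = 5, exceeds 4 ✗
Tm: Tm = 64.9 + 41·(10 − 16.4)/27 = 55.2°C ✓

Fails: homopolymer run.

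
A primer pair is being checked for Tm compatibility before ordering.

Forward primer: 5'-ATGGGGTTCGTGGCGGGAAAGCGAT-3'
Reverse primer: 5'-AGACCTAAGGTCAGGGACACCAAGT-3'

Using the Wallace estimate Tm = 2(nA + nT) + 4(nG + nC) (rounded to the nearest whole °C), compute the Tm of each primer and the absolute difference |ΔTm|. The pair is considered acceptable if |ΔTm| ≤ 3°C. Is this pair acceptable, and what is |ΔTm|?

|ΔTm| = 4°C; the pair is not acceptable.

Forward: A=5 T=5 G=12 C=3 → Tm = 2·10 + 4·15 = 80°C.
Reverse: A=9 T=3 G=7 C=6 → Tm = 2·12 + 4·13 = 76°C.
|ΔTm| = |80 − 76| = 4°C, > 3°C.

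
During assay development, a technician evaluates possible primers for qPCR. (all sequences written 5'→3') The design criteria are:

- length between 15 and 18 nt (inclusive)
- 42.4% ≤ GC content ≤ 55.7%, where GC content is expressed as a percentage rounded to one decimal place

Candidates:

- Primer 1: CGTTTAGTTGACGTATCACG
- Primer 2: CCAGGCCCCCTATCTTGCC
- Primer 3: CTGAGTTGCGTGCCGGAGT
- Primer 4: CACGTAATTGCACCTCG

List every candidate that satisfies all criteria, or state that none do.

Primer 1 (20 nt, A=4 T=7 G=5 C=4): length 20, outside 15–18 ✗; GC 9/20 = 45.0% ✓ — fails.
Primer 2 (19 nt, A=2 T=4 G=3 C=10): length 19, outside 15–18 ✗; GC 13/19 = 68.4%, outside 42.4–55.7% ✗ — fails.
Primer 3 (19 nt, A=2 T=5 G=8 C=4): length 19, outside 15–18 ✗; GC 12/19 = 63.2%, outside 42.4–55.7% ✗ — fails.
Primer 4 (17 nt, A=4 T=4 G=3 C=6): length 17 ✓; GC 9/17 = 52.9% ✓ — passes.

Primer 4 only.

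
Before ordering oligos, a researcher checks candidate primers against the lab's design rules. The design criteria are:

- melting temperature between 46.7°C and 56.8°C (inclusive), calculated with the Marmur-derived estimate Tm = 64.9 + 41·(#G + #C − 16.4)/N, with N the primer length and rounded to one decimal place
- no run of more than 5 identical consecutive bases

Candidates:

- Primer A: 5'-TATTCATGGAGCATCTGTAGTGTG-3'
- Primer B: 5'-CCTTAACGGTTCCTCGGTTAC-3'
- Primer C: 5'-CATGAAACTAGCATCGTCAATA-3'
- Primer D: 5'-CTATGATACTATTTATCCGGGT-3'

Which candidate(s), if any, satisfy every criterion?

Primer A, Primer B, Primer C and Primer D.

Primer A (24 nt, A=5 T=9 G=7 C=3): Tm = 64.9 + 41·(10 − 16.4)/24 = 54.0°C ✓; longest run = 2 ✓ — passes.
Primer B (21 nt, A=3 T=7 G=4 C=7): Tm = 64.9 + 41·(11 − 16.4)/21 = 54.4°C ✓; longest run = 2 ✓ — passes.
Primer C (22 nt, A=9 T=5 G=3 C=5): Tm = 64.9 + 41·(8 − 16.4)/22 = 49.2°C ✓; longest run = 3 ✓ — passes.
Primer D (22 nt, A=5 T=9 G=4 C=4): Tm = 64.9 + 41·(8 − 16.4)/22 = 49.2°C ✓; longest run = 3 ✓ — passes.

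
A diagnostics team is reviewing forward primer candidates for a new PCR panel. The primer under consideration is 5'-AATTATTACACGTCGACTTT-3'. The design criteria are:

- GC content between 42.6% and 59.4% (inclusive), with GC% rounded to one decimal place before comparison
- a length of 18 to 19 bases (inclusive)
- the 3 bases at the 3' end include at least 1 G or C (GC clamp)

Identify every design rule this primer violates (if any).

Base counts: A=6, T=8, G=2, C=4 (length 20).
GC content: GC 6/20 = 30.0%, outside 42.6–59.4% ✗
length: length 20, outside 18–19 ✗
GC clamp: 3' end TTT has 0 G/C, need ≥1 ✗

Fails: GC content, length, GC clamp.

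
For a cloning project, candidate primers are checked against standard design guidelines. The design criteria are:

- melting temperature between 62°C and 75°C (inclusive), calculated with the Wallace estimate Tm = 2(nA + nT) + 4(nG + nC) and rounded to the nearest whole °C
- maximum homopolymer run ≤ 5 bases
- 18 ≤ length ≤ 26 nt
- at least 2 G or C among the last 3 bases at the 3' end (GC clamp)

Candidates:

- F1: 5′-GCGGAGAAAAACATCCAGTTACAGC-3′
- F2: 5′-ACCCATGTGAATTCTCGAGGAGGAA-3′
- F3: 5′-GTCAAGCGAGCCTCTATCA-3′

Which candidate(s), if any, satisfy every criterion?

F1 (25 nt, A=10 T=3 G=6 C=6): Tm = 2·13 + 4·12 = 74°C ✓; longest run = 5 ✓; length 25 ✓; 3' end AGC has 2 G/C ✓ — passes.
F2 (25 nt, A=8 T=5 G=7 C=5): Tm = 2·13 + 4·12 = 74°C ✓; longest run = 3 ✓; length 25 ✓; 3' end GAA has 1 G/C, need ≥2 ✗ — fails.
F3 (19 nt, A=5 T=4 G=4 C=6): Tm = 2·9 + 4·10 = 58°C, outside 62–75°C ✗; longest run = 2 ✓; length 19 ✓; 3' end TCA has 1 G/C, need ≥2 ✗ — fails.

F1 only.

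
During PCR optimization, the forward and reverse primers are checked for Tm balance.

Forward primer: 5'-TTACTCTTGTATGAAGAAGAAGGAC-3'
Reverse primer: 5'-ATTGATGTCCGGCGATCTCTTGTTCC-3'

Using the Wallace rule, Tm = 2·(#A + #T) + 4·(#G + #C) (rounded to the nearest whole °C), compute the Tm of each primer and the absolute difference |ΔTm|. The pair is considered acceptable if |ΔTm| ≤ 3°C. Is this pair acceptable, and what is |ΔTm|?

Forward: A=9 T=7 G=6 C=3 → Tm = 2·16 + 4·9 = 68°C.
Reverse: A=3 T=10 G=6 C=7 → Tm = 2·13 + 4·13 = 78°C.
|ΔTm| = |68 − 78| = 10°C, > 3°C.

|ΔTm| = 10°C; the pair is not acceptable.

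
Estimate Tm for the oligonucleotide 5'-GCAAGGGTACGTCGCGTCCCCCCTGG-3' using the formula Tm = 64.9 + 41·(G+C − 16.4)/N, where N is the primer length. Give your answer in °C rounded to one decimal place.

69.0°C

Base counts: A=3, T=4, G=9, C=10; G+C = 19, N = 26.
Tm = 64.9 + 41·(19 − 16.4)/26 = 64.9 + 106.60/26 = 69.0°C.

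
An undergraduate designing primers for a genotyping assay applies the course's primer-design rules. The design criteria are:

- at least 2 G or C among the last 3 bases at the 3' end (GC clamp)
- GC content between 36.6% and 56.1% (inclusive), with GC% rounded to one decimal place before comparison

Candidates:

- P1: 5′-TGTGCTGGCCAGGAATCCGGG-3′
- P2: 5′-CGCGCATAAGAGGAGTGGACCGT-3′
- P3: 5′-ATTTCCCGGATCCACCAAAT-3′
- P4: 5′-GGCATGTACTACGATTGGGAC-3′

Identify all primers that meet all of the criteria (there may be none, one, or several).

P1 (21 nt, A=3 T=4 G=9 C=5): 3' end GGG has 3 G/C ✓; GC 14/21 = 66.7%, outside 36.6–56.1% ✗ — fails.
P2 (23 nt, A=6 T=3 G=9 C=5): 3' end CGT has 2 G/C ✓; GC 14/23 = 60.9%, outside 36.6–56.1% ✗ — fails.
P3 (20 nt, A=6 T=5 G=2 C=7): 3' end AAT has 0 G/C, need ≥2 ✗; GC 9/20 = 45.0% ✓ — fails.
P4 (21 nt, A=5 T=5 G=7 C=4): 3' end GAC has 2 G/C ✓; GC 11/21 = 52.4% ✓ — passes.

P4 only.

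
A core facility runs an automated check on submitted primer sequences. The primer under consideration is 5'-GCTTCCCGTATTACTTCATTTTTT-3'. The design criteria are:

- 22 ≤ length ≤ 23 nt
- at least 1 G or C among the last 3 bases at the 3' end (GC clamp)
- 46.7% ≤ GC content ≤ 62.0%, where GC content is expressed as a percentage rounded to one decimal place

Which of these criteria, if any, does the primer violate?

Fails: length, GC clamp, GC content.

Base counts: A=3, T=13, G=2, C=6 (length 24).
length: length 24, outside 22–23 ✗
GC clamp: 3' end TTT has 0 G/C, need ≥1 ✗
GC content: GC 8/24 = 33.3%, outside 46.7–62.0% ✗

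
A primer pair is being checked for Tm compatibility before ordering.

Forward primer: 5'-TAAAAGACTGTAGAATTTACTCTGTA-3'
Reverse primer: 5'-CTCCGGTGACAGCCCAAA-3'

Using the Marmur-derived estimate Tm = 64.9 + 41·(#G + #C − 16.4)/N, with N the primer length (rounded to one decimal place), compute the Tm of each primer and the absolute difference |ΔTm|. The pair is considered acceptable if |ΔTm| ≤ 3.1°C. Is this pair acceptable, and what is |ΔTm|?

|ΔTm| = 2.5°C; the pair is acceptable.

Forward: G+C = 7, N = 26 → Tm = 64.9 + 41·(7 − 16.4)/26 = 50.1°C.
Reverse: G+C = 11, N = 18 → Tm = 64.9 + 41·(11 − 16.4)/18 = 52.6°C.
|ΔTm| = |50.1 − 52.6| = 2.5°C, ≤ 3.1°C.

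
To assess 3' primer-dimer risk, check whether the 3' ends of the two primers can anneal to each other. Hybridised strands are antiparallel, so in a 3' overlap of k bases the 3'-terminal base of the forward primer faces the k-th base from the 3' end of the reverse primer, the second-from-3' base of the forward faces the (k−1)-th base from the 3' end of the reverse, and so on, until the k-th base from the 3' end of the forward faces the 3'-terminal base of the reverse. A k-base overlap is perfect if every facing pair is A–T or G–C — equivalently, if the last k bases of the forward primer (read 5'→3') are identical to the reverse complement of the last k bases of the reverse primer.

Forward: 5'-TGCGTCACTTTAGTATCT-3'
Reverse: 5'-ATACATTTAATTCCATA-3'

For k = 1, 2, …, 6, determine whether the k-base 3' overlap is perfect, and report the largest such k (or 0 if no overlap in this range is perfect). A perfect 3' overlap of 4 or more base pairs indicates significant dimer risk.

Last 6 bases (5'→3') — forward …GTATCT, reverse …TCCATA.
Reverse complement of the reverse primer's last 6 bases: TATGGA; its first k bases are the reverse complement of the reverse primer's last k bases, so a perfect k-base overlap needs the forward primer's last k bases to equal them.
Comparing (forward last k vs required): k=1: T vs T ✓; k=2: CT vs TA ✗; k=3: TCT vs TAT ✗; k=4: ATCT vs TATG ✗; k=5: TATCT vs TATGG ✗; k=6: GTATCT vs TATGGA ✗.
Only k = 1 is perfect, so the longest perfect 3' overlap is 1.

Longest perfect overlap: 1 complementary base pair; below the dimer-risk threshold (threshold 4).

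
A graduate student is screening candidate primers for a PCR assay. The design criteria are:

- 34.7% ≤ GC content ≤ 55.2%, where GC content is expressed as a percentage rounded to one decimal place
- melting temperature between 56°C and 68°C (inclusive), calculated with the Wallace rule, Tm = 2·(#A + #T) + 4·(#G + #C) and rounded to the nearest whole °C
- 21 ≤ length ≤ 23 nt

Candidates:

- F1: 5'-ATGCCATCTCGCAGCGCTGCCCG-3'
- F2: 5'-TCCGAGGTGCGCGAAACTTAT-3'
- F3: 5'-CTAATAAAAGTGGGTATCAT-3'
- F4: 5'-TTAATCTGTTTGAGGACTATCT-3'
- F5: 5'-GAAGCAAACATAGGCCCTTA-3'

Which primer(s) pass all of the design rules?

F1 (23 nt, A=3 T=4 G=6 C=10): GC 16/23 = 69.6%, outside 34.7–55.2% ✗; Tm = 2·7 + 4·16 = 78°C, outside 56–68°C ✗; length 23 ✓ — fails.
F2 (21 nt, A=5 T=5 G=6 C=5): GC 11/21 = 52.4% ✓; Tm = 2·10 + 4·11 = 64°C ✓; length 21 ✓ — passes.
F3 (20 nt, A=8 T=6 G=4 C=2): GC 6/20 = 30.0%, outside 34.7–55.2% ✗; Tm = 2·14 + 4·6 = 52°C, outside 56–68°C ✗; length 20, outside 21–23 ✗ — fails.
F4 (22 nt, A=5 T=10 G=4 C=3): GC 7/22 = 31.8%, outside 34.7–55.2% ✗; Tm = 2·15 + 4·7 = 58°C ✓; length 22 ✓ — fails.
F5 (20 nt, A=8 T=3 G=4 C=5): GC 9/20 = 45.0% ✓; Tm = 2·11 + 4·9 = 58°C ✓; length 20, outside 21–23 ✗ — fails.

F2 only.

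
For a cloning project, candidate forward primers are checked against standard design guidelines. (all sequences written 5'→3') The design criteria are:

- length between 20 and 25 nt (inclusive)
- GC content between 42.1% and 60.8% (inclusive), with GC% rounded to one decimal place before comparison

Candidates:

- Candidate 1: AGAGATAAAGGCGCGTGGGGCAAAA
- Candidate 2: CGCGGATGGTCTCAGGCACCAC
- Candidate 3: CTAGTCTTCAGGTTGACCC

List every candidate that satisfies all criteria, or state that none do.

Candidate 1 (25 nt, A=10 T=2 G=10 C=3): length 25 ✓; GC 13/25 = 52.0% ✓ — passes.
Candidate 2 (22 nt, A=4 T=3 G=7 C=8): length 22 ✓; GC 15/22 = 68.2%, outside 42.1–60.8% ✗ — fails.
Candidate 3 (19 nt, A=3 T=6 G=4 C=6): length 19, outside 20–25 ✗; GC 10/19 = 52.6% ✓ — fails.

Candidate 1 only.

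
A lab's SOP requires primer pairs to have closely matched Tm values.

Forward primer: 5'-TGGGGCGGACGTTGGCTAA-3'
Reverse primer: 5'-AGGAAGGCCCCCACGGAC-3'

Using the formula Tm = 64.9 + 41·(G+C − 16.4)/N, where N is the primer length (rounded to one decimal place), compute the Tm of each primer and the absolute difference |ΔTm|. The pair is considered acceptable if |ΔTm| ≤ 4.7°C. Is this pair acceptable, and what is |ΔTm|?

|ΔTm| = 1.8°C; the pair is acceptable.

Forward: G+C = 12, N = 19 → Tm = 64.9 + 41·(12 − 16.4)/19 = 55.4°C.
Reverse: G+C = 13, N = 18 → Tm = 64.9 + 41·(13 − 16.4)/18 = 57.2°C.
|ΔTm| = |55.4 − 57.2| = 1.8°C, ≤ 4.7°C.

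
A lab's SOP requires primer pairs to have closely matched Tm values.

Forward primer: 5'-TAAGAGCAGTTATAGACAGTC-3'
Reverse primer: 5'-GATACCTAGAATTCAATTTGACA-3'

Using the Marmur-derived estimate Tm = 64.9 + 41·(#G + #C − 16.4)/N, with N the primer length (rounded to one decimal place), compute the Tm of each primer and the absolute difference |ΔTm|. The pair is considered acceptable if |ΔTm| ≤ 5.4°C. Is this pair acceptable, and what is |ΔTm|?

Forward: G+C = 8, N = 21 → Tm = 64.9 + 41·(8 − 16.4)/21 = 48.5°C.
Reverse: G+C = 7, N = 23 → Tm = 64.9 + 41·(7 − 16.4)/23 = 48.1°C.
|ΔTm| = |48.5 − 48.1| = 0.4°C, ≤ 5.4°C.

|ΔTm| = 0.4°C; the pair is acceptable.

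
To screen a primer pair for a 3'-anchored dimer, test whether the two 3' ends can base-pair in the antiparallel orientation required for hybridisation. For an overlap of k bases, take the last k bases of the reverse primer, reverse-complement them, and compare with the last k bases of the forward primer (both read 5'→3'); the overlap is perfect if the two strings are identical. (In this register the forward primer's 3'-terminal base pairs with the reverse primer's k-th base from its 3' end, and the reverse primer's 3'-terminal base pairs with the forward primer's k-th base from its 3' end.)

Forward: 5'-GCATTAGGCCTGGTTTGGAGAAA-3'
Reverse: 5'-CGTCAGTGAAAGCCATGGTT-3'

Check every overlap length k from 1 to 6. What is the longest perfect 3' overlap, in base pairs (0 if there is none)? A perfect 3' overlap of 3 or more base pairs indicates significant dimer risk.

Longest perfect overlap: 2 complementary base pairs; below the dimer-risk threshold (threshold 3).

Last 6 bases (5'→3') — forward …GAGAAA, reverse …ATGGTT.
Reverse complement of the reverse primer's last 6 bases: AACCAT; its first k bases are the reverse complement of the reverse primer's last k bases, so a perfect k-base overlap needs the forward primer's last k bases to equal them.
Comparing (forward last k vs required): k=1: A vs A ✓; k=2: AA vs AA ✓; k=3: AAA vs AAC ✗; k=4: GAAA vs AACC ✗; k=5: AGAAA vs AACCA ✗; k=6: GAGAAA vs AACCAT ✗.
Perfect overlaps at k = 1, 2; the largest is 2.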